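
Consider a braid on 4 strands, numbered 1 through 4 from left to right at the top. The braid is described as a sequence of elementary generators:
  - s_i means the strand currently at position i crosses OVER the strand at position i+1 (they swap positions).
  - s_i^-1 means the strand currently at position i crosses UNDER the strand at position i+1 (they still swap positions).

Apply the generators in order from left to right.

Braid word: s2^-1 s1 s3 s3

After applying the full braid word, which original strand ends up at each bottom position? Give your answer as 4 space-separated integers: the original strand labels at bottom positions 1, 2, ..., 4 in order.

Gen 1 (s2^-1): strand 2 crosses under strand 3. Perm now: [1 3 2 4]
Gen 2 (s1): strand 1 crosses over strand 3. Perm now: [3 1 2 4]
Gen 3 (s3): strand 2 crosses over strand 4. Perm now: [3 1 4 2]
Gen 4 (s3): strand 4 crosses over strand 2. Perm now: [3 1 2 4]

Answer: 3 1 2 4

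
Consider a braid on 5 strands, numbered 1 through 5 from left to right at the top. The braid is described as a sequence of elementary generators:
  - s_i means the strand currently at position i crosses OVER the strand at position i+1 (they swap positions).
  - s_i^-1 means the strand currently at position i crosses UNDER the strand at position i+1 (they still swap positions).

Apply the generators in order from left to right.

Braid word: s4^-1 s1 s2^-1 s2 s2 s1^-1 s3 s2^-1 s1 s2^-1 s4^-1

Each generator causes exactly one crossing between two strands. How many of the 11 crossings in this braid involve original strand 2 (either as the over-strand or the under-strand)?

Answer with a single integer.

Gen 1: crossing 4x5. Involves strand 2? no. Count so far: 0
Gen 2: crossing 1x2. Involves strand 2? yes. Count so far: 1
Gen 3: crossing 1x3. Involves strand 2? no. Count so far: 1
Gen 4: crossing 3x1. Involves strand 2? no. Count so far: 1
Gen 5: crossing 1x3. Involves strand 2? no. Count so far: 1
Gen 6: crossing 2x3. Involves strand 2? yes. Count so far: 2
Gen 7: crossing 1x5. Involves strand 2? no. Count so far: 2
Gen 8: crossing 2x5. Involves strand 2? yes. Count so far: 3
Gen 9: crossing 3x5. Involves strand 2? no. Count so far: 3
Gen 10: crossing 3x2. Involves strand 2? yes. Count so far: 4
Gen 11: crossing 1x4. Involves strand 2? no. Count so far: 4

Answer: 4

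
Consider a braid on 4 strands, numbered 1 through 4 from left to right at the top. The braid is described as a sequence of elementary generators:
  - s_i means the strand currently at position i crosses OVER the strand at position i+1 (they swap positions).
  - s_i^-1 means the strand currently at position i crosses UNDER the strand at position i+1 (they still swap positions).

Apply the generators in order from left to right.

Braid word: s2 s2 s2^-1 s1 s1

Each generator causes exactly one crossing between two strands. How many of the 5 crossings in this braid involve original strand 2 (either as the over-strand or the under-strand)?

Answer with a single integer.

Answer: 3

Derivation:
Gen 1: crossing 2x3. Involves strand 2? yes. Count so far: 1
Gen 2: crossing 3x2. Involves strand 2? yes. Count so far: 2
Gen 3: crossing 2x3. Involves strand 2? yes. Count so far: 3
Gen 4: crossing 1x3. Involves strand 2? no. Count so far: 3
Gen 5: crossing 3x1. Involves strand 2? no. Count so far: 3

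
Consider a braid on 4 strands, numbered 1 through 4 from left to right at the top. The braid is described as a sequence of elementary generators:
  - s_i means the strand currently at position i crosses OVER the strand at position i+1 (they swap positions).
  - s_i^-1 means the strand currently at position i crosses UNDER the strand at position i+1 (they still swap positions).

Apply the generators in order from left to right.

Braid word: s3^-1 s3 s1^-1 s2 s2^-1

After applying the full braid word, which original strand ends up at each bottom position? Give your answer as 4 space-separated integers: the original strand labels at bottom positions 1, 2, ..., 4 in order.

Answer: 2 1 3 4

Derivation:
Gen 1 (s3^-1): strand 3 crosses under strand 4. Perm now: [1 2 4 3]
Gen 2 (s3): strand 4 crosses over strand 3. Perm now: [1 2 3 4]
Gen 3 (s1^-1): strand 1 crosses under strand 2. Perm now: [2 1 3 4]
Gen 4 (s2): strand 1 crosses over strand 3. Perm now: [2 3 1 4]
Gen 5 (s2^-1): strand 3 crosses under strand 1. Perm now: [2 1 3 4]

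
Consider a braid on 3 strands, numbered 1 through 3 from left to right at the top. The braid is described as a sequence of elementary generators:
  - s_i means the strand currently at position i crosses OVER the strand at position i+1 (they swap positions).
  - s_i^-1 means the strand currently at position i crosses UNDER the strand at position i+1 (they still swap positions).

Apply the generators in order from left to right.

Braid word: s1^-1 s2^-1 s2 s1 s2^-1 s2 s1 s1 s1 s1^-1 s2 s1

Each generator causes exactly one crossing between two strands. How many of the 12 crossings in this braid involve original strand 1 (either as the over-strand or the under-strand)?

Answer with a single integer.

Gen 1: crossing 1x2. Involves strand 1? yes. Count so far: 1
Gen 2: crossing 1x3. Involves strand 1? yes. Count so far: 2
Gen 3: crossing 3x1. Involves strand 1? yes. Count so far: 3
Gen 4: crossing 2x1. Involves strand 1? yes. Count so far: 4
Gen 5: crossing 2x3. Involves strand 1? no. Count so far: 4
Gen 6: crossing 3x2. Involves strand 1? no. Count so far: 4
Gen 7: crossing 1x2. Involves strand 1? yes. Count so far: 5
Gen 8: crossing 2x1. Involves strand 1? yes. Count so far: 6
Gen 9: crossing 1x2. Involves strand 1? yes. Count so far: 7
Gen 10: crossing 2x1. Involves strand 1? yes. Count so far: 8
Gen 11: crossing 2x3. Involves strand 1? no. Count so far: 8
Gen 12: crossing 1x3. Involves strand 1? yes. Count so far: 9

Answer: 9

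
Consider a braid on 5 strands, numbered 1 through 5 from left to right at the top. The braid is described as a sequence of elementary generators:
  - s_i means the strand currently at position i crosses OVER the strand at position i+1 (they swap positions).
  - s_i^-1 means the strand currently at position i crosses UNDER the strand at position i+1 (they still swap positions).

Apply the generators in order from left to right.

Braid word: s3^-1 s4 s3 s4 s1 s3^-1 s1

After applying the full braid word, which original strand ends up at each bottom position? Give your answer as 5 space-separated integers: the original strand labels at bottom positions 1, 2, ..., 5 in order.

Answer: 1 2 3 5 4

Derivation:
Gen 1 (s3^-1): strand 3 crosses under strand 4. Perm now: [1 2 4 3 5]
Gen 2 (s4): strand 3 crosses over strand 5. Perm now: [1 2 4 5 3]
Gen 3 (s3): strand 4 crosses over strand 5. Perm now: [1 2 5 4 3]
Gen 4 (s4): strand 4 crosses over strand 3. Perm now: [1 2 5 3 4]
Gen 5 (s1): strand 1 crosses over strand 2. Perm now: [2 1 5 3 4]
Gen 6 (s3^-1): strand 5 crosses under strand 3. Perm now: [2 1 3 5 4]
Gen 7 (s1): strand 2 crosses over strand 1. Perm now: [1 2 3 5 4]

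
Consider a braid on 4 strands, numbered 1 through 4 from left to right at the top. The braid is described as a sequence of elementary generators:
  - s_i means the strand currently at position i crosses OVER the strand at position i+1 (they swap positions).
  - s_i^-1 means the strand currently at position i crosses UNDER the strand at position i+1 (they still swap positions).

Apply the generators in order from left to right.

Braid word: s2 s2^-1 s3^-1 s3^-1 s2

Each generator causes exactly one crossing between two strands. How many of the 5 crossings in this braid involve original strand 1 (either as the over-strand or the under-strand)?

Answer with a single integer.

Gen 1: crossing 2x3. Involves strand 1? no. Count so far: 0
Gen 2: crossing 3x2. Involves strand 1? no. Count so far: 0
Gen 3: crossing 3x4. Involves strand 1? no. Count so far: 0
Gen 4: crossing 4x3. Involves strand 1? no. Count so far: 0
Gen 5: crossing 2x3. Involves strand 1? no. Count so far: 0

Answer: 0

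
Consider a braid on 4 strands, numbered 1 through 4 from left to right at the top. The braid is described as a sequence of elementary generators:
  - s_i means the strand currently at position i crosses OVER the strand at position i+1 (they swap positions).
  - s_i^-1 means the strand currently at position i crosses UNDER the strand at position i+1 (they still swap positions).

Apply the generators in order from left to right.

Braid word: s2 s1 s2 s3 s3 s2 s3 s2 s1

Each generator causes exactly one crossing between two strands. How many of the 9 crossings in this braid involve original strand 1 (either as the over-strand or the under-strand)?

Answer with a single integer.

Gen 1: crossing 2x3. Involves strand 1? no. Count so far: 0
Gen 2: crossing 1x3. Involves strand 1? yes. Count so far: 1
Gen 3: crossing 1x2. Involves strand 1? yes. Count so far: 2
Gen 4: crossing 1x4. Involves strand 1? yes. Count so far: 3
Gen 5: crossing 4x1. Involves strand 1? yes. Count so far: 4
Gen 6: crossing 2x1. Involves strand 1? yes. Count so far: 5
Gen 7: crossing 2x4. Involves strand 1? no. Count so far: 5
Gen 8: crossing 1x4. Involves strand 1? yes. Count so far: 6
Gen 9: crossing 3x4. Involves strand 1? no. Count so far: 6

Answer: 6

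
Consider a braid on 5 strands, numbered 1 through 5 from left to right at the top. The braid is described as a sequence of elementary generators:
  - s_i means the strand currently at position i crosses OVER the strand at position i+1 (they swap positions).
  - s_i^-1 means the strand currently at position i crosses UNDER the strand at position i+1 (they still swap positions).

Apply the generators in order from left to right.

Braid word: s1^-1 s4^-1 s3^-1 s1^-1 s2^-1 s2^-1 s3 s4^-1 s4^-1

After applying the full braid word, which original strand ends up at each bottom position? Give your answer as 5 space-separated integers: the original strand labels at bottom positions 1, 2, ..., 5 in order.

Answer: 1 2 3 5 4

Derivation:
Gen 1 (s1^-1): strand 1 crosses under strand 2. Perm now: [2 1 3 4 5]
Gen 2 (s4^-1): strand 4 crosses under strand 5. Perm now: [2 1 3 5 4]
Gen 3 (s3^-1): strand 3 crosses under strand 5. Perm now: [2 1 5 3 4]
Gen 4 (s1^-1): strand 2 crosses under strand 1. Perm now: [1 2 5 3 4]
Gen 5 (s2^-1): strand 2 crosses under strand 5. Perm now: [1 5 2 3 4]
Gen 6 (s2^-1): strand 5 crosses under strand 2. Perm now: [1 2 5 3 4]
Gen 7 (s3): strand 5 crosses over strand 3. Perm now: [1 2 3 5 4]
Gen 8 (s4^-1): strand 5 crosses under strand 4. Perm now: [1 2 3 4 5]
Gen 9 (s4^-1): strand 4 crosses under strand 5. Perm now: [1 2 3 5 4]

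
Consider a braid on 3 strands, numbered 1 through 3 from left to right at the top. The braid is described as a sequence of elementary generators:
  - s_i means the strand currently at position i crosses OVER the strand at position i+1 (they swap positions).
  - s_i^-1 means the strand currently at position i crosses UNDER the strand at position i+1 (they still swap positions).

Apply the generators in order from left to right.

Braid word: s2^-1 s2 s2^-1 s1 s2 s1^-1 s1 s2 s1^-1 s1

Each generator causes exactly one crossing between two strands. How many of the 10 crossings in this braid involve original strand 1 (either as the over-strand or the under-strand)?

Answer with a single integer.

Gen 1: crossing 2x3. Involves strand 1? no. Count so far: 0
Gen 2: crossing 3x2. Involves strand 1? no. Count so far: 0
Gen 3: crossing 2x3. Involves strand 1? no. Count so far: 0
Gen 4: crossing 1x3. Involves strand 1? yes. Count so far: 1
Gen 5: crossing 1x2. Involves strand 1? yes. Count so far: 2
Gen 6: crossing 3x2. Involves strand 1? no. Count so far: 2
Gen 7: crossing 2x3. Involves strand 1? no. Count so far: 2
Gen 8: crossing 2x1. Involves strand 1? yes. Count so far: 3
Gen 9: crossing 3x1. Involves strand 1? yes. Count so far: 4
Gen 10: crossing 1x3. Involves strand 1? yes. Count so far: 5

Answer: 5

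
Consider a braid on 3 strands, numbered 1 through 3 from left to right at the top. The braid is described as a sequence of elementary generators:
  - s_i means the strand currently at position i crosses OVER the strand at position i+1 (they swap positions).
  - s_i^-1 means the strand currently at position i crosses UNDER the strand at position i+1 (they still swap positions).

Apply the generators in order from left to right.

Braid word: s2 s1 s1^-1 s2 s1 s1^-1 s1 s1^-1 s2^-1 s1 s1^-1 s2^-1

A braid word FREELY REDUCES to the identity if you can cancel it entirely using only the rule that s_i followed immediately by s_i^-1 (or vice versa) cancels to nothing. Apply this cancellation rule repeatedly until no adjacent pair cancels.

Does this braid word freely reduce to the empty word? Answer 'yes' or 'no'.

Answer: yes

Derivation:
Gen 1 (s2): push. Stack: [s2]
Gen 2 (s1): push. Stack: [s2 s1]
Gen 3 (s1^-1): cancels prior s1. Stack: [s2]
Gen 4 (s2): push. Stack: [s2 s2]
Gen 5 (s1): push. Stack: [s2 s2 s1]
Gen 6 (s1^-1): cancels prior s1. Stack: [s2 s2]
Gen 7 (s1): push. Stack: [s2 s2 s1]
Gen 8 (s1^-1): cancels prior s1. Stack: [s2 s2]
Gen 9 (s2^-1): cancels prior s2. Stack: [s2]
Gen 10 (s1): push. Stack: [s2 s1]
Gen 11 (s1^-1): cancels prior s1. Stack: [s2]
Gen 12 (s2^-1): cancels prior s2. Stack: []
Reduced word: (empty)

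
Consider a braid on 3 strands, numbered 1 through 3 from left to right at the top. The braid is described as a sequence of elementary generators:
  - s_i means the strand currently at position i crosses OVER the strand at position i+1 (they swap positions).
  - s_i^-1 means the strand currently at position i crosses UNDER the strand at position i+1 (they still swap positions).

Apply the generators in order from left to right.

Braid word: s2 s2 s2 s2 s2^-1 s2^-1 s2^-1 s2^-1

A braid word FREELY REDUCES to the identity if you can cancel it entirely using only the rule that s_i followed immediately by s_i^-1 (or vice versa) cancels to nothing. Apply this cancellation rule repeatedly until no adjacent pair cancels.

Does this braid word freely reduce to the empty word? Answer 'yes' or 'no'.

Answer: yes

Derivation:
Gen 1 (s2): push. Stack: [s2]
Gen 2 (s2): push. Stack: [s2 s2]
Gen 3 (s2): push. Stack: [s2 s2 s2]
Gen 4 (s2): push. Stack: [s2 s2 s2 s2]
Gen 5 (s2^-1): cancels prior s2. Stack: [s2 s2 s2]
Gen 6 (s2^-1): cancels prior s2. Stack: [s2 s2]
Gen 7 (s2^-1): cancels prior s2. Stack: [s2]
Gen 8 (s2^-1): cancels prior s2. Stack: []
Reduced word: (empty)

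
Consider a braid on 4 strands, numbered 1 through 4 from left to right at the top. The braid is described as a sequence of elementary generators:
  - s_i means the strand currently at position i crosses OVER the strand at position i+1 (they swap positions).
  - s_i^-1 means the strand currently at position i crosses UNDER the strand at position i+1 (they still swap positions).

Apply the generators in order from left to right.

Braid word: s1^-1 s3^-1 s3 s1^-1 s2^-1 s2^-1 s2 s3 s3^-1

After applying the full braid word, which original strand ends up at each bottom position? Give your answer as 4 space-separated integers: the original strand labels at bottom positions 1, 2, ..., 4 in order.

Gen 1 (s1^-1): strand 1 crosses under strand 2. Perm now: [2 1 3 4]
Gen 2 (s3^-1): strand 3 crosses under strand 4. Perm now: [2 1 4 3]
Gen 3 (s3): strand 4 crosses over strand 3. Perm now: [2 1 3 4]
Gen 4 (s1^-1): strand 2 crosses under strand 1. Perm now: [1 2 3 4]
Gen 5 (s2^-1): strand 2 crosses under strand 3. Perm now: [1 3 2 4]
Gen 6 (s2^-1): strand 3 crosses under strand 2. Perm now: [1 2 3 4]
Gen 7 (s2): strand 2 crosses over strand 3. Perm now: [1 3 2 4]
Gen 8 (s3): strand 2 crosses over strand 4. Perm now: [1 3 4 2]
Gen 9 (s3^-1): strand 4 crosses under strand 2. Perm now: [1 3 2 4]

Answer: 1 3 2 4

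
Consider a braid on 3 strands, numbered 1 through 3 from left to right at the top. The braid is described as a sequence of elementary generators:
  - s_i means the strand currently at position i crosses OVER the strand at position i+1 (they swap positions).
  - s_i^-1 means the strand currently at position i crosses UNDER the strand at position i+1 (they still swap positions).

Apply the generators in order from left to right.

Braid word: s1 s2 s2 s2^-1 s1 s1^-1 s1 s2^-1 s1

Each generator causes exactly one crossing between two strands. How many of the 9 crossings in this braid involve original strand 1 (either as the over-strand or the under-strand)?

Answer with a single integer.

Gen 1: crossing 1x2. Involves strand 1? yes. Count so far: 1
Gen 2: crossing 1x3. Involves strand 1? yes. Count so far: 2
Gen 3: crossing 3x1. Involves strand 1? yes. Count so far: 3
Gen 4: crossing 1x3. Involves strand 1? yes. Count so far: 4
Gen 5: crossing 2x3. Involves strand 1? no. Count so far: 4
Gen 6: crossing 3x2. Involves strand 1? no. Count so far: 4
Gen 7: crossing 2x3. Involves strand 1? no. Count so far: 4
Gen 8: crossing 2x1. Involves strand 1? yes. Count so far: 5
Gen 9: crossing 3x1. Involves strand 1? yes. Count so far: 6

Answer: 6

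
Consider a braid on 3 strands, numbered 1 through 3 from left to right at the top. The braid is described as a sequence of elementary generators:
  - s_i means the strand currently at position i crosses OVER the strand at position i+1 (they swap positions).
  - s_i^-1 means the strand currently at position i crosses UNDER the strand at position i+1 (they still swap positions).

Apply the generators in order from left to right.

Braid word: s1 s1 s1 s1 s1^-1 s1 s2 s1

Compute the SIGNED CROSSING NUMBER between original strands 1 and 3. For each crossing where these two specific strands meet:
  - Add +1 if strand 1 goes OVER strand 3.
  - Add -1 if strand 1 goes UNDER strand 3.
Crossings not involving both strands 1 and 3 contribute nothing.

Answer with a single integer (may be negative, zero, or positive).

Gen 1: crossing 1x2. Both 1&3? no. Sum: 0
Gen 2: crossing 2x1. Both 1&3? no. Sum: 0
Gen 3: crossing 1x2. Both 1&3? no. Sum: 0
Gen 4: crossing 2x1. Both 1&3? no. Sum: 0
Gen 5: crossing 1x2. Both 1&3? no. Sum: 0
Gen 6: crossing 2x1. Both 1&3? no. Sum: 0
Gen 7: crossing 2x3. Both 1&3? no. Sum: 0
Gen 8: 1 over 3. Both 1&3? yes. Contrib: +1. Sum: 1

Answer: 1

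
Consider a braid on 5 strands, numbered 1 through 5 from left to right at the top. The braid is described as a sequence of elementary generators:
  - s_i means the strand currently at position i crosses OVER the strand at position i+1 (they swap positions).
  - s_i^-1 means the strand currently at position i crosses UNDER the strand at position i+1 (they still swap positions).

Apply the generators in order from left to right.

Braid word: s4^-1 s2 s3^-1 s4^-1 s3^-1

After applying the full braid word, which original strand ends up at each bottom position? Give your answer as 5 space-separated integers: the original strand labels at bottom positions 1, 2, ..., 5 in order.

Answer: 1 3 4 5 2

Derivation:
Gen 1 (s4^-1): strand 4 crosses under strand 5. Perm now: [1 2 3 5 4]
Gen 2 (s2): strand 2 crosses over strand 3. Perm now: [1 3 2 5 4]
Gen 3 (s3^-1): strand 2 crosses under strand 5. Perm now: [1 3 5 2 4]
Gen 4 (s4^-1): strand 2 crosses under strand 4. Perm now: [1 3 5 4 2]
Gen 5 (s3^-1): strand 5 crosses under strand 4. Perm now: [1 3 4 5 2]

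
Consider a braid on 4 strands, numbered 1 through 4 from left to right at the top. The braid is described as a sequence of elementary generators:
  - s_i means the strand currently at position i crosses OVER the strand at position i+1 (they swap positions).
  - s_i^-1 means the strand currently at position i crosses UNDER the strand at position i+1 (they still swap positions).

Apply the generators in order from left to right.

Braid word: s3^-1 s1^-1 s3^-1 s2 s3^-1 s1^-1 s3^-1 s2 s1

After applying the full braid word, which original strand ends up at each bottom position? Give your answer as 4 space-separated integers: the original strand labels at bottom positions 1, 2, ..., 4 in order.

Gen 1 (s3^-1): strand 3 crosses under strand 4. Perm now: [1 2 4 3]
Gen 2 (s1^-1): strand 1 crosses under strand 2. Perm now: [2 1 4 3]
Gen 3 (s3^-1): strand 4 crosses under strand 3. Perm now: [2 1 3 4]
Gen 4 (s2): strand 1 crosses over strand 3. Perm now: [2 3 1 4]
Gen 5 (s3^-1): strand 1 crosses under strand 4. Perm now: [2 3 4 1]
Gen 6 (s1^-1): strand 2 crosses under strand 3. Perm now: [3 2 4 1]
Gen 7 (s3^-1): strand 4 crosses under strand 1. Perm now: [3 2 1 4]
Gen 8 (s2): strand 2 crosses over strand 1. Perm now: [3 1 2 4]
Gen 9 (s1): strand 3 crosses over strand 1. Perm now: [1 3 2 4]

Answer: 1 3 2 4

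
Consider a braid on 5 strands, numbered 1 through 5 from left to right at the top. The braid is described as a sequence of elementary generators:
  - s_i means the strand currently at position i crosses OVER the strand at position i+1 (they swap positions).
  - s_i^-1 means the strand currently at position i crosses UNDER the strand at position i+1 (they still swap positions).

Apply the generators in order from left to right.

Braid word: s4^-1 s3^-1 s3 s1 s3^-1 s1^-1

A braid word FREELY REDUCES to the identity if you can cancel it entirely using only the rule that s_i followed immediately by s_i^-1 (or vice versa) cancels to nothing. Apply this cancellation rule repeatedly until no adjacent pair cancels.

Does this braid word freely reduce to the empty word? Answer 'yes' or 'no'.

Gen 1 (s4^-1): push. Stack: [s4^-1]
Gen 2 (s3^-1): push. Stack: [s4^-1 s3^-1]
Gen 3 (s3): cancels prior s3^-1. Stack: [s4^-1]
Gen 4 (s1): push. Stack: [s4^-1 s1]
Gen 5 (s3^-1): push. Stack: [s4^-1 s1 s3^-1]
Gen 6 (s1^-1): push. Stack: [s4^-1 s1 s3^-1 s1^-1]
Reduced word: s4^-1 s1 s3^-1 s1^-1

Answer: no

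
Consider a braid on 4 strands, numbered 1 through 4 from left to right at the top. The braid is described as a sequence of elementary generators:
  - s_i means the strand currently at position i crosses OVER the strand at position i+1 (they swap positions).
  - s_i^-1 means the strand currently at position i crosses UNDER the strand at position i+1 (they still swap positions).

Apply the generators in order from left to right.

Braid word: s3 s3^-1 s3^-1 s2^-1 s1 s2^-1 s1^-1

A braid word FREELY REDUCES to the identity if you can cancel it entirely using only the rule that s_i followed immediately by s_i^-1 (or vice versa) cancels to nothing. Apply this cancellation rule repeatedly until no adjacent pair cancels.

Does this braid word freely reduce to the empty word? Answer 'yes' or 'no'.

Answer: no

Derivation:
Gen 1 (s3): push. Stack: [s3]
Gen 2 (s3^-1): cancels prior s3. Stack: []
Gen 3 (s3^-1): push. Stack: [s3^-1]
Gen 4 (s2^-1): push. Stack: [s3^-1 s2^-1]
Gen 5 (s1): push. Stack: [s3^-1 s2^-1 s1]
Gen 6 (s2^-1): push. Stack: [s3^-1 s2^-1 s1 s2^-1]
Gen 7 (s1^-1): push. Stack: [s3^-1 s2^-1 s1 s2^-1 s1^-1]
Reduced word: s3^-1 s2^-1 s1 s2^-1 s1^-1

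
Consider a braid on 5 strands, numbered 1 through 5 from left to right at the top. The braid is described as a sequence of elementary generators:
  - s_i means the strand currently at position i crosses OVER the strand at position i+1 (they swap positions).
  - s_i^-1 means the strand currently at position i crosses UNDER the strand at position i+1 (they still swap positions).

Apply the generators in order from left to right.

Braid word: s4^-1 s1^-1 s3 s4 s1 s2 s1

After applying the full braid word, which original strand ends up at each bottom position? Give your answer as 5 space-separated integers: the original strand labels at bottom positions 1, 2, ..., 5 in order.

Answer: 5 1 2 4 3

Derivation:
Gen 1 (s4^-1): strand 4 crosses under strand 5. Perm now: [1 2 3 5 4]
Gen 2 (s1^-1): strand 1 crosses under strand 2. Perm now: [2 1 3 5 4]
Gen 3 (s3): strand 3 crosses over strand 5. Perm now: [2 1 5 3 4]
Gen 4 (s4): strand 3 crosses over strand 4. Perm now: [2 1 5 4 3]
Gen 5 (s1): strand 2 crosses over strand 1. Perm now: [1 2 5 4 3]
Gen 6 (s2): strand 2 crosses over strand 5. Perm now: [1 5 2 4 3]
Gen 7 (s1): strand 1 crosses over strand 5. Perm now: [5 1 2 4 3]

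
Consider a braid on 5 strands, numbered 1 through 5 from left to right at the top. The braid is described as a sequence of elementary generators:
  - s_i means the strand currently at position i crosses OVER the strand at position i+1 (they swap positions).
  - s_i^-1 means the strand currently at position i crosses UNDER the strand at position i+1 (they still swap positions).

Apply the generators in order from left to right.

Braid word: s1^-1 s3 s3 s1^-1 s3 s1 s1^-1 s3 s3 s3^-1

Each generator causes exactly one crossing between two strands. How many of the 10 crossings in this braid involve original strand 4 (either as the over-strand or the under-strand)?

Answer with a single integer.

Answer: 6

Derivation:
Gen 1: crossing 1x2. Involves strand 4? no. Count so far: 0
Gen 2: crossing 3x4. Involves strand 4? yes. Count so far: 1
Gen 3: crossing 4x3. Involves strand 4? yes. Count so far: 2
Gen 4: crossing 2x1. Involves strand 4? no. Count so far: 2
Gen 5: crossing 3x4. Involves strand 4? yes. Count so far: 3
Gen 6: crossing 1x2. Involves strand 4? no. Count so far: 3
Gen 7: crossing 2x1. Involves strand 4? no. Count so far: 3
Gen 8: crossing 4x3. Involves strand 4? yes. Count so far: 4
Gen 9: crossing 3x4. Involves strand 4? yes. Count so far: 5
Gen 10: crossing 4x3. Involves strand 4? yes. Count so far: 6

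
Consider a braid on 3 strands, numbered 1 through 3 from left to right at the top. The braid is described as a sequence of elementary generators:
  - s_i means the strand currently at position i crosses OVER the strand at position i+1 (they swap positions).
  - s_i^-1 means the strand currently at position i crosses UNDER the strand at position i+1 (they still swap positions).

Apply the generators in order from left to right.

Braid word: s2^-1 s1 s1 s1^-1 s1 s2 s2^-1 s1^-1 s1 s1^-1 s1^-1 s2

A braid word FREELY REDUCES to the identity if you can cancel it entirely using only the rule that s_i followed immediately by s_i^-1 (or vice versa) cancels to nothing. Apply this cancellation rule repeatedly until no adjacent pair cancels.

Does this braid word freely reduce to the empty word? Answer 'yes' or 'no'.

Answer: yes

Derivation:
Gen 1 (s2^-1): push. Stack: [s2^-1]
Gen 2 (s1): push. Stack: [s2^-1 s1]
Gen 3 (s1): push. Stack: [s2^-1 s1 s1]
Gen 4 (s1^-1): cancels prior s1. Stack: [s2^-1 s1]
Gen 5 (s1): push. Stack: [s2^-1 s1 s1]
Gen 6 (s2): push. Stack: [s2^-1 s1 s1 s2]
Gen 7 (s2^-1): cancels prior s2. Stack: [s2^-1 s1 s1]
Gen 8 (s1^-1): cancels prior s1. Stack: [s2^-1 s1]
Gen 9 (s1): push. Stack: [s2^-1 s1 s1]
Gen 10 (s1^-1): cancels prior s1. Stack: [s2^-1 s1]
Gen 11 (s1^-1): cancels prior s1. Stack: [s2^-1]
Gen 12 (s2): cancels prior s2^-1. Stack: []
Reduced word: (empty)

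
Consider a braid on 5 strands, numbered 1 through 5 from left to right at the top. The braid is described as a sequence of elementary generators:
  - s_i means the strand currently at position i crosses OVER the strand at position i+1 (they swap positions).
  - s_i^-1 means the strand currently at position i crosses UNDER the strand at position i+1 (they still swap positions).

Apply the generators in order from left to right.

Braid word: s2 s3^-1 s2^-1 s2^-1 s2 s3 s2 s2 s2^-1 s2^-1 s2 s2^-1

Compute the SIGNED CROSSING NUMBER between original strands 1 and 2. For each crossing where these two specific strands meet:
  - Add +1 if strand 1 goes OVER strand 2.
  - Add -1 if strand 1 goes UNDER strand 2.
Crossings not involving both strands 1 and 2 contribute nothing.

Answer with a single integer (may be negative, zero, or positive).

Gen 1: crossing 2x3. Both 1&2? no. Sum: 0
Gen 2: crossing 2x4. Both 1&2? no. Sum: 0
Gen 3: crossing 3x4. Both 1&2? no. Sum: 0
Gen 4: crossing 4x3. Both 1&2? no. Sum: 0
Gen 5: crossing 3x4. Both 1&2? no. Sum: 0
Gen 6: crossing 3x2. Both 1&2? no. Sum: 0
Gen 7: crossing 4x2. Both 1&2? no. Sum: 0
Gen 8: crossing 2x4. Both 1&2? no. Sum: 0
Gen 9: crossing 4x2. Both 1&2? no. Sum: 0
Gen 10: crossing 2x4. Both 1&2? no. Sum: 0
Gen 11: crossing 4x2. Both 1&2? no. Sum: 0
Gen 12: crossing 2x4. Both 1&2? no. Sum: 0

Answer: 0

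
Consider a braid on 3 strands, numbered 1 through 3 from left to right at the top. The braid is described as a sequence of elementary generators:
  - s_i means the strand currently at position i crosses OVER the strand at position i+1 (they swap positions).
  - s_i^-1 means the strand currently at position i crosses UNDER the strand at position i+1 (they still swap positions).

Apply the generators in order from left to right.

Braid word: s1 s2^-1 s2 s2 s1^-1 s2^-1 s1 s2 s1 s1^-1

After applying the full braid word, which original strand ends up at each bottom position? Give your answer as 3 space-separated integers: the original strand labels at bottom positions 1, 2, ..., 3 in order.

Gen 1 (s1): strand 1 crosses over strand 2. Perm now: [2 1 3]
Gen 2 (s2^-1): strand 1 crosses under strand 3. Perm now: [2 3 1]
Gen 3 (s2): strand 3 crosses over strand 1. Perm now: [2 1 3]
Gen 4 (s2): strand 1 crosses over strand 3. Perm now: [2 3 1]
Gen 5 (s1^-1): strand 2 crosses under strand 3. Perm now: [3 2 1]
Gen 6 (s2^-1): strand 2 crosses under strand 1. Perm now: [3 1 2]
Gen 7 (s1): strand 3 crosses over strand 1. Perm now: [1 3 2]
Gen 8 (s2): strand 3 crosses over strand 2. Perm now: [1 2 3]
Gen 9 (s1): strand 1 crosses over strand 2. Perm now: [2 1 3]
Gen 10 (s1^-1): strand 2 crosses under strand 1. Perm now: [1 2 3]

Answer: 1 2 3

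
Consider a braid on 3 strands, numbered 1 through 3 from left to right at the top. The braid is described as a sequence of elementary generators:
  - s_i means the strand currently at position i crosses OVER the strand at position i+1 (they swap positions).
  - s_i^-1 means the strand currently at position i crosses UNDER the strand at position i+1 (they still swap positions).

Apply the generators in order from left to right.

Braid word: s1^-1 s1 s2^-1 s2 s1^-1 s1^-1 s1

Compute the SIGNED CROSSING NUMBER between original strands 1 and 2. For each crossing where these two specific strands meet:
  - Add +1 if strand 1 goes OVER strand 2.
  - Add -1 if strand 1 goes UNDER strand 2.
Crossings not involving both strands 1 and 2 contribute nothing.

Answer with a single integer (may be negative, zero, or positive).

Gen 1: 1 under 2. Both 1&2? yes. Contrib: -1. Sum: -1
Gen 2: 2 over 1. Both 1&2? yes. Contrib: -1. Sum: -2
Gen 3: crossing 2x3. Both 1&2? no. Sum: -2
Gen 4: crossing 3x2. Both 1&2? no. Sum: -2
Gen 5: 1 under 2. Both 1&2? yes. Contrib: -1. Sum: -3
Gen 6: 2 under 1. Both 1&2? yes. Contrib: +1. Sum: -2
Gen 7: 1 over 2. Both 1&2? yes. Contrib: +1. Sum: -1

Answer: -1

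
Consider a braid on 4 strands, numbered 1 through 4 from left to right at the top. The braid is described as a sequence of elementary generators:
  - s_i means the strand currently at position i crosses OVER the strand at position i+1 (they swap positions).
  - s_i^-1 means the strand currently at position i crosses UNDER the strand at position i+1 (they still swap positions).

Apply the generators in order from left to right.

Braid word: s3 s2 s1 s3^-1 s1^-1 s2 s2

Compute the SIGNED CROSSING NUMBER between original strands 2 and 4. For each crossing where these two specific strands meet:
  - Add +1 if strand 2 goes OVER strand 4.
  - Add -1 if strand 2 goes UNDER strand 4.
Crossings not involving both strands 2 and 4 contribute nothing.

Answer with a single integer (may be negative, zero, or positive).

Gen 1: crossing 3x4. Both 2&4? no. Sum: 0
Gen 2: 2 over 4. Both 2&4? yes. Contrib: +1. Sum: 1
Gen 3: crossing 1x4. Both 2&4? no. Sum: 1
Gen 4: crossing 2x3. Both 2&4? no. Sum: 1
Gen 5: crossing 4x1. Both 2&4? no. Sum: 1
Gen 6: crossing 4x3. Both 2&4? no. Sum: 1
Gen 7: crossing 3x4. Both 2&4? no. Sum: 1

Answer: 1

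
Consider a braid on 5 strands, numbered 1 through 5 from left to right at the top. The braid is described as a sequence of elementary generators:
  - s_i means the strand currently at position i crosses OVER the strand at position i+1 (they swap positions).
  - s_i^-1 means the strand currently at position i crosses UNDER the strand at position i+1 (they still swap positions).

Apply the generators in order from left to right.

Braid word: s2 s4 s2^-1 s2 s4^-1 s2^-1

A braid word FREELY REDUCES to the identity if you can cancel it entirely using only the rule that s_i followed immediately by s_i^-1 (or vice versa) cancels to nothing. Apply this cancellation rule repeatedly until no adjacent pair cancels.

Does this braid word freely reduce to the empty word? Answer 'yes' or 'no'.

Answer: yes

Derivation:
Gen 1 (s2): push. Stack: [s2]
Gen 2 (s4): push. Stack: [s2 s4]
Gen 3 (s2^-1): push. Stack: [s2 s4 s2^-1]
Gen 4 (s2): cancels prior s2^-1. Stack: [s2 s4]
Gen 5 (s4^-1): cancels prior s4. Stack: [s2]
Gen 6 (s2^-1): cancels prior s2. Stack: []
Reduced word: (empty)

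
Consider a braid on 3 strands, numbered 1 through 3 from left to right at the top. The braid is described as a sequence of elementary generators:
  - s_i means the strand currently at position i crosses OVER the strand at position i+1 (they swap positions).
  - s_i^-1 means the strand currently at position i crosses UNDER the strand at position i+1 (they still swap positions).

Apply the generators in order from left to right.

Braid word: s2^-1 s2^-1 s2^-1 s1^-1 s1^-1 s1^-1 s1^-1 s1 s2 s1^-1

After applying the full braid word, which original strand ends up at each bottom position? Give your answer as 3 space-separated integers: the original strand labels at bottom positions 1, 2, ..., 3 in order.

Gen 1 (s2^-1): strand 2 crosses under strand 3. Perm now: [1 3 2]
Gen 2 (s2^-1): strand 3 crosses under strand 2. Perm now: [1 2 3]
Gen 3 (s2^-1): strand 2 crosses under strand 3. Perm now: [1 3 2]
Gen 4 (s1^-1): strand 1 crosses under strand 3. Perm now: [3 1 2]
Gen 5 (s1^-1): strand 3 crosses under strand 1. Perm now: [1 3 2]
Gen 6 (s1^-1): strand 1 crosses under strand 3. Perm now: [3 1 2]
Gen 7 (s1^-1): strand 3 crosses under strand 1. Perm now: [1 3 2]
Gen 8 (s1): strand 1 crosses over strand 3. Perm now: [3 1 2]
Gen 9 (s2): strand 1 crosses over strand 2. Perm now: [3 2 1]
Gen 10 (s1^-1): strand 3 crosses under strand 2. Perm now: [2 3 1]

Answer: 2 3 1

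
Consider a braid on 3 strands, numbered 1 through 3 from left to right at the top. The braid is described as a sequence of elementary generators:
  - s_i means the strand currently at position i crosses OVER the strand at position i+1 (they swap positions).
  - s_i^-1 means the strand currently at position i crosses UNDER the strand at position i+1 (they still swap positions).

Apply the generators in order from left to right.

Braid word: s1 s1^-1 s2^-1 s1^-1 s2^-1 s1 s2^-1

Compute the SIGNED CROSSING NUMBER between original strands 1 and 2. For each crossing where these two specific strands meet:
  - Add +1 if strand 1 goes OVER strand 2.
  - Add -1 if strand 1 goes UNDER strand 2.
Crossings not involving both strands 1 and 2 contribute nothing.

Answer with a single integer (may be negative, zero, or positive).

Answer: 1

Derivation:
Gen 1: 1 over 2. Both 1&2? yes. Contrib: +1. Sum: 1
Gen 2: 2 under 1. Both 1&2? yes. Contrib: +1. Sum: 2
Gen 3: crossing 2x3. Both 1&2? no. Sum: 2
Gen 4: crossing 1x3. Both 1&2? no. Sum: 2
Gen 5: 1 under 2. Both 1&2? yes. Contrib: -1. Sum: 1
Gen 6: crossing 3x2. Both 1&2? no. Sum: 1
Gen 7: crossing 3x1. Both 1&2? no. Sum: 1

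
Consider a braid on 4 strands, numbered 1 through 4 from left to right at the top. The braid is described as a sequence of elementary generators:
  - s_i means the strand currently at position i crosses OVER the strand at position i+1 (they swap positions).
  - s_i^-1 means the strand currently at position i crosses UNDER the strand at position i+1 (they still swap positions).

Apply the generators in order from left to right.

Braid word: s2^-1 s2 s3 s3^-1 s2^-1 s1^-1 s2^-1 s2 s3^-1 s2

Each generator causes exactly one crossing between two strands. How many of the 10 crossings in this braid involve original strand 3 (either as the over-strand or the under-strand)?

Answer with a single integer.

Answer: 6

Derivation:
Gen 1: crossing 2x3. Involves strand 3? yes. Count so far: 1
Gen 2: crossing 3x2. Involves strand 3? yes. Count so far: 2
Gen 3: crossing 3x4. Involves strand 3? yes. Count so far: 3
Gen 4: crossing 4x3. Involves strand 3? yes. Count so far: 4
Gen 5: crossing 2x3. Involves strand 3? yes. Count so far: 5
Gen 6: crossing 1x3. Involves strand 3? yes. Count so far: 6
Gen 7: crossing 1x2. Involves strand 3? no. Count so far: 6
Gen 8: crossing 2x1. Involves strand 3? no. Count so far: 6
Gen 9: crossing 2x4. Involves strand 3? no. Count so far: 6
Gen 10: crossing 1x4. Involves strand 3? no. Count so far: 6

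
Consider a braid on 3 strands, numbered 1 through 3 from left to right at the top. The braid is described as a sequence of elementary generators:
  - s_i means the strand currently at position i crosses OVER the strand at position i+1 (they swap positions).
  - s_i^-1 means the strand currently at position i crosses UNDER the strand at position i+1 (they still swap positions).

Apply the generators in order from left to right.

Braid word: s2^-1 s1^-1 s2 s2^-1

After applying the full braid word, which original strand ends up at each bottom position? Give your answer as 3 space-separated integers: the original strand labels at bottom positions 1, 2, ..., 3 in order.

Gen 1 (s2^-1): strand 2 crosses under strand 3. Perm now: [1 3 2]
Gen 2 (s1^-1): strand 1 crosses under strand 3. Perm now: [3 1 2]
Gen 3 (s2): strand 1 crosses over strand 2. Perm now: [3 2 1]
Gen 4 (s2^-1): strand 2 crosses under strand 1. Perm now: [3 1 2]

Answer: 3 1 2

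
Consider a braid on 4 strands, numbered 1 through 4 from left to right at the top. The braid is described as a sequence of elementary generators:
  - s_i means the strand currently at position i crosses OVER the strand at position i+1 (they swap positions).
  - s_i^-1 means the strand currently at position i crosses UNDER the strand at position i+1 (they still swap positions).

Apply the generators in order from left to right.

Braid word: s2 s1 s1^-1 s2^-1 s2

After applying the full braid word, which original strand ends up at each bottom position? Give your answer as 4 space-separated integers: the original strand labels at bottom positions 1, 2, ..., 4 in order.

Answer: 1 3 2 4

Derivation:
Gen 1 (s2): strand 2 crosses over strand 3. Perm now: [1 3 2 4]
Gen 2 (s1): strand 1 crosses over strand 3. Perm now: [3 1 2 4]
Gen 3 (s1^-1): strand 3 crosses under strand 1. Perm now: [1 3 2 4]
Gen 4 (s2^-1): strand 3 crosses under strand 2. Perm now: [1 2 3 4]
Gen 5 (s2): strand 2 crosses over strand 3. Perm now: [1 3 2 4]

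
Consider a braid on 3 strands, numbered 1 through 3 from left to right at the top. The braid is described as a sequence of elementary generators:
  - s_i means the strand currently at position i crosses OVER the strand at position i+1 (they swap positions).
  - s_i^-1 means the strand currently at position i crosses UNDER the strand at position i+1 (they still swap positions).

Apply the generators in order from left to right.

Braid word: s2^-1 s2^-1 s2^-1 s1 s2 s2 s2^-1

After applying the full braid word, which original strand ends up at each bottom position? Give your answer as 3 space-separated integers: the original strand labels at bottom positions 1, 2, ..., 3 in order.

Answer: 3 2 1

Derivation:
Gen 1 (s2^-1): strand 2 crosses under strand 3. Perm now: [1 3 2]
Gen 2 (s2^-1): strand 3 crosses under strand 2. Perm now: [1 2 3]
Gen 3 (s2^-1): strand 2 crosses under strand 3. Perm now: [1 3 2]
Gen 4 (s1): strand 1 crosses over strand 3. Perm now: [3 1 2]
Gen 5 (s2): strand 1 crosses over strand 2. Perm now: [3 2 1]
Gen 6 (s2): strand 2 crosses over strand 1. Perm now: [3 1 2]
Gen 7 (s2^-1): strand 1 crosses under strand 2. Perm now: [3 2 1]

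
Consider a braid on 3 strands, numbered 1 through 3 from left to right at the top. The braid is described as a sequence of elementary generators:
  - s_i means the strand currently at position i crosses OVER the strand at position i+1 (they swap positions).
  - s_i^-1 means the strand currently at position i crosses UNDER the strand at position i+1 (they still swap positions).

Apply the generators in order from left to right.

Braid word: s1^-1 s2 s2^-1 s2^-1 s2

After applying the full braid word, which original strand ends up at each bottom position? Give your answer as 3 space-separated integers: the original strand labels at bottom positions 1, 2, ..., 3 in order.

Answer: 2 1 3

Derivation:
Gen 1 (s1^-1): strand 1 crosses under strand 2. Perm now: [2 1 3]
Gen 2 (s2): strand 1 crosses over strand 3. Perm now: [2 3 1]
Gen 3 (s2^-1): strand 3 crosses under strand 1. Perm now: [2 1 3]
Gen 4 (s2^-1): strand 1 crosses under strand 3. Perm now: [2 3 1]
Gen 5 (s2): strand 3 crosses over strand 1. Perm now: [2 1 3]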